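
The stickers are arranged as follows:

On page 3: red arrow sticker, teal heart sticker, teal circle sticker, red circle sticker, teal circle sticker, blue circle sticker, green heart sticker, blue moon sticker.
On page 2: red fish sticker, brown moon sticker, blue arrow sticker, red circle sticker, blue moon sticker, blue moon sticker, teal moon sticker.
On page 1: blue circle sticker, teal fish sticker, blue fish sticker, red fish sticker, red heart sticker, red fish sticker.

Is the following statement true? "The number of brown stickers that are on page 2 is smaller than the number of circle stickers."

True

|brown stickers on page 2| = 1.
|circle stickers| = 6.
The claim requires 1 < 6, which holds.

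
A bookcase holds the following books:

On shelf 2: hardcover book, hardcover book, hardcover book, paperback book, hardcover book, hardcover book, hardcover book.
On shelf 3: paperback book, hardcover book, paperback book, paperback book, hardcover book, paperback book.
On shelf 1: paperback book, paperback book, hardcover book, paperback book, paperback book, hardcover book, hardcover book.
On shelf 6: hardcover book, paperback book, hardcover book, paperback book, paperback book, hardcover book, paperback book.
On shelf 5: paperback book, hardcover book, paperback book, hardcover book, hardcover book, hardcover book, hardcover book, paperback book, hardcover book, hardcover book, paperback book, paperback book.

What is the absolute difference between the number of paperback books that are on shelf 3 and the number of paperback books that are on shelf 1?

paperback books on shelf 3: 4. paperback books on shelf 1: 4.
|4 − 4| = 4 − 4 = 0.

0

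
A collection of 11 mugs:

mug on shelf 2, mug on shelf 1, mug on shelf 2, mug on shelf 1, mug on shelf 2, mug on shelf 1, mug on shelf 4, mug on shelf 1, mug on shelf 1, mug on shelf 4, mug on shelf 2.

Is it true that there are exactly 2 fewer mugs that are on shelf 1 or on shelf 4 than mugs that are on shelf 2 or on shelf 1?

True

mugs on shelf 1 or on shelf 4: 7.
mugs on shelf 2 or on shelf 1: 9.
The claim requires 9 − 7 (= 2) to equal 2, which holds.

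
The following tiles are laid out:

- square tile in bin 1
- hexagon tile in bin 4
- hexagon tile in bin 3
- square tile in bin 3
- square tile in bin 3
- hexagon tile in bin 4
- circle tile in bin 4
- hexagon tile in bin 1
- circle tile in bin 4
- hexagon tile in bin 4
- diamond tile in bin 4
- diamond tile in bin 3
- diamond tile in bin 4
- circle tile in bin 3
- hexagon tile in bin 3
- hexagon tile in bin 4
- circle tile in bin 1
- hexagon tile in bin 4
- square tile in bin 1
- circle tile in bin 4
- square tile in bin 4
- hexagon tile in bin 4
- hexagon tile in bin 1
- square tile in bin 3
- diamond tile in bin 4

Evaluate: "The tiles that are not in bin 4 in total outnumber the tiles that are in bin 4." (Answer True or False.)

False

|tiles that are not in bin 4| = 12.
|tiles in bin 4| = 13.
The claim requires 12 > 13, which does not hold.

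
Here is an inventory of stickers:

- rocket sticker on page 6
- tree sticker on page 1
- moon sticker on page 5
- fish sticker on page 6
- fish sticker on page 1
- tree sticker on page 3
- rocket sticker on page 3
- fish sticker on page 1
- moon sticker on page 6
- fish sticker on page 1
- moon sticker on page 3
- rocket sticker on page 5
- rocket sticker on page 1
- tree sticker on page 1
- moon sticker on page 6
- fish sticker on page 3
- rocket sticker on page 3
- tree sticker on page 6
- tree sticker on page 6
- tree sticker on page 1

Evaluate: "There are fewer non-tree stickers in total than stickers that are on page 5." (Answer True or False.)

False

|non-tree stickers| = 14.
|stickers on page 5| = 2.
The claim requires 14 < 2, which does not hold.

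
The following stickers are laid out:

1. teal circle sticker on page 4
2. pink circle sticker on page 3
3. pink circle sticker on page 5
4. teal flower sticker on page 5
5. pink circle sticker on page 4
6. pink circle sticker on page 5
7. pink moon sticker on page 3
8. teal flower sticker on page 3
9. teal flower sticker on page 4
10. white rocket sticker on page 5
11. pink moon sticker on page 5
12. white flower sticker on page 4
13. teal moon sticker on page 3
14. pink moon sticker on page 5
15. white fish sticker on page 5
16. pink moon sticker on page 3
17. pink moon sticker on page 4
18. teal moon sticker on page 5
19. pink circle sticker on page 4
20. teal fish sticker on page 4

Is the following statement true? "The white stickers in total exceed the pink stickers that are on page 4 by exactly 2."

|white stickers| = 3.
|pink stickers on page 4| = 3.
The claim requires 3 − 3 (= 0) to equal 2, which does not hold.

False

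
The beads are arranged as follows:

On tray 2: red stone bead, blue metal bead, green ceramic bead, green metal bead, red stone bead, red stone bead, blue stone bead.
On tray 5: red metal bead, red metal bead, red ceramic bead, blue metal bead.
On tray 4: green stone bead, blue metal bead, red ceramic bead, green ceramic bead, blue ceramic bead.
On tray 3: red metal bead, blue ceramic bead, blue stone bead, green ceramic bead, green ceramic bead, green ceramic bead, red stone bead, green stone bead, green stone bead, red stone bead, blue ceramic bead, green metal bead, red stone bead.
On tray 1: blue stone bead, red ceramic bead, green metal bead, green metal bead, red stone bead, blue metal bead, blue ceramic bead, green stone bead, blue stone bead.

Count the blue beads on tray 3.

3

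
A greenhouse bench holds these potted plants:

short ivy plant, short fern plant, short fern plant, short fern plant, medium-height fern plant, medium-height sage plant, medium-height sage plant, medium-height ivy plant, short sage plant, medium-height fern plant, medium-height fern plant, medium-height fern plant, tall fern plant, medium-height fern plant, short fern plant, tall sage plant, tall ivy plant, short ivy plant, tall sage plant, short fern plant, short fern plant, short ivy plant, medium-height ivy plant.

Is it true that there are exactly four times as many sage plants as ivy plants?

False

|sage plants| = 5.
|ivy plants| = 6.
The claim requires 5 = 4 × 6 = 24, which does not hold.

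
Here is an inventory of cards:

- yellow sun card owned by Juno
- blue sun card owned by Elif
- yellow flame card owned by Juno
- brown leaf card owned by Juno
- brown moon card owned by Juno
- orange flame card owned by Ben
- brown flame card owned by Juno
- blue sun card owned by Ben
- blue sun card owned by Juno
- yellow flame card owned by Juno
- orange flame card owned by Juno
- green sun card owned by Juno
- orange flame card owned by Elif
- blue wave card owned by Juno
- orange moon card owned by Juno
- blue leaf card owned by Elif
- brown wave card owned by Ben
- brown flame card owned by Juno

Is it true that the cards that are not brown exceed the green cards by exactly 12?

True

There are 13 cards that are not brown.
There is 1 green card.
The claim requires 13 − 1 (= 12) to equal 12, which holds.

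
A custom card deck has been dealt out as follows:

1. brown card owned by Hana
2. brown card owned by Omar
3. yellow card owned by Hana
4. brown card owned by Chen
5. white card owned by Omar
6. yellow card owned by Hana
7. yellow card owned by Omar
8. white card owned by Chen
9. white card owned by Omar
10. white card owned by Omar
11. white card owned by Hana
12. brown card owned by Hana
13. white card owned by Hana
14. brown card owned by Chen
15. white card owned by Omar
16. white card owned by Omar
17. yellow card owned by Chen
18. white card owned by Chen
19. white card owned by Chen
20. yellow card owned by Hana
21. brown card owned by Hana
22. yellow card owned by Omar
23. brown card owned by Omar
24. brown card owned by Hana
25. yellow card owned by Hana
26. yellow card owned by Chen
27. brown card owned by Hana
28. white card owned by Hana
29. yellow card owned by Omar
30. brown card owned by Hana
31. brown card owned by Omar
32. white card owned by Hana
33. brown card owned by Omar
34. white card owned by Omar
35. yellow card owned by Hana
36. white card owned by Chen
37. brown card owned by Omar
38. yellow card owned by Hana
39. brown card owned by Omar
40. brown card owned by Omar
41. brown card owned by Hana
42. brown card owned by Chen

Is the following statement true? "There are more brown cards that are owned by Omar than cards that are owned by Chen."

Count of brown cards owned by Omar: 7.
Count of cards owned by Chen: 9.
The claim requires 7 > 9, which does not hold.

False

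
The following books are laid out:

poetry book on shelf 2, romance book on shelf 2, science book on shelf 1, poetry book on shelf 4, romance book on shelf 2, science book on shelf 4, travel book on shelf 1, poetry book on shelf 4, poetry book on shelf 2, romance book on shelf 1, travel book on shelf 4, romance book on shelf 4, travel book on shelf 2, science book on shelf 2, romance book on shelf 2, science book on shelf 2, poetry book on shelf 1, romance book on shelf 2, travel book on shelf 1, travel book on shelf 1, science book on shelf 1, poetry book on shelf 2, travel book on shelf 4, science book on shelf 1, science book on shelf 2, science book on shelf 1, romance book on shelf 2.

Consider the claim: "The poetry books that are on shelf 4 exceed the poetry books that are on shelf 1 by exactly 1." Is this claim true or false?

There are 2 poetry books on shelf 4.
There is 1 poetry book on shelf 1.
The claim requires 2 − 1 (= 1) to equal 1, which holds.

True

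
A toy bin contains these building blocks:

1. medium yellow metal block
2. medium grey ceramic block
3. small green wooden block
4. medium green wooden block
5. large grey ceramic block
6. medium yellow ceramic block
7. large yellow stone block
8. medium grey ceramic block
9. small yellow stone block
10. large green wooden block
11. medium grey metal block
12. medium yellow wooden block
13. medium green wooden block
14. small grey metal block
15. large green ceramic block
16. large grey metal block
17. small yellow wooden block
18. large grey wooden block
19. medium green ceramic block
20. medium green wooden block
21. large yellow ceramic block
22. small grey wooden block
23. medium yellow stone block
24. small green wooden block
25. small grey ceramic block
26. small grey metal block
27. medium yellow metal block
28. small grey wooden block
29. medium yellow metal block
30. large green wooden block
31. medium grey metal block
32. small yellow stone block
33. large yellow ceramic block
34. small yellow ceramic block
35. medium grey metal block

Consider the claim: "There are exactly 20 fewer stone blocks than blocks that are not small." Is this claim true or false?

True

|stone blocks| = 4.
|blocks that are not small| = 24.
The claim requires 24 − 4 (= 20) to equal 20, which holds.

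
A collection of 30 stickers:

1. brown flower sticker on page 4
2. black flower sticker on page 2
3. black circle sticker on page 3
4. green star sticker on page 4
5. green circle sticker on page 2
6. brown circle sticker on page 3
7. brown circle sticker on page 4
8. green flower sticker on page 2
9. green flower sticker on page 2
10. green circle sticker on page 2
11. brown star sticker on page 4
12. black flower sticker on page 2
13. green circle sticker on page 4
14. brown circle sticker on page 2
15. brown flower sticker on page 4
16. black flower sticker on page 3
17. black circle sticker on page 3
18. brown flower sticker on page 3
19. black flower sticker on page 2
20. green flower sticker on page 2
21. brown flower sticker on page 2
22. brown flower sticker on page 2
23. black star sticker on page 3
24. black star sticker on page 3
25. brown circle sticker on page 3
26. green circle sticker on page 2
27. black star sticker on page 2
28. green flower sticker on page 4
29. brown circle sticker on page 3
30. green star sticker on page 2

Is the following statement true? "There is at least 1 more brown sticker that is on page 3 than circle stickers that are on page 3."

brown stickers on page 3: 4.
circle stickers on page 3: 5.
The claim requires 4 − 5 = -1 ≥ 1, which does not hold.

False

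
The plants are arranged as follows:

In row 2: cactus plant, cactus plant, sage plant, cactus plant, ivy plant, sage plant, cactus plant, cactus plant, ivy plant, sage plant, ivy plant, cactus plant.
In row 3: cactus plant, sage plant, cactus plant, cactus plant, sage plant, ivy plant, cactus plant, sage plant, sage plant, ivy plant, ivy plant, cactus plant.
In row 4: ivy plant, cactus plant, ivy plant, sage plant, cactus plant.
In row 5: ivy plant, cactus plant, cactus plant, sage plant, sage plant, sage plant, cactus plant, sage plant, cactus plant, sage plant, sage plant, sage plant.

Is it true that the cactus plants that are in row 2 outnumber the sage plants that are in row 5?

|cactus plants in row 2| = 6.
|sage plants in row 5| = 7.
The claim requires 6 > 7, which does not hold.

False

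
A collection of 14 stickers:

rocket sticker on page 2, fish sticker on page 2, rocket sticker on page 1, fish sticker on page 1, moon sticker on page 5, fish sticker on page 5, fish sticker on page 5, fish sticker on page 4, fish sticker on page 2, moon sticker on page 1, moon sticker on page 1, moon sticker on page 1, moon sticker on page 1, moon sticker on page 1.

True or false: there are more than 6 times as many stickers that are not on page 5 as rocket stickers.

False

stickers that are not on page 5: 11.
rocket stickers: 2.
The claim requires 11 > 6 × 2 = 12, which does not hold.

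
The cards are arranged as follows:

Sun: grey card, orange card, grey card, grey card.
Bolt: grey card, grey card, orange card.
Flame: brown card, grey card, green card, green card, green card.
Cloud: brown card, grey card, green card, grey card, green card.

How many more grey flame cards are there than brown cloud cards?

0

grey flame cards: 1.
brown cloud cards: 1.
1 − 1 = 0.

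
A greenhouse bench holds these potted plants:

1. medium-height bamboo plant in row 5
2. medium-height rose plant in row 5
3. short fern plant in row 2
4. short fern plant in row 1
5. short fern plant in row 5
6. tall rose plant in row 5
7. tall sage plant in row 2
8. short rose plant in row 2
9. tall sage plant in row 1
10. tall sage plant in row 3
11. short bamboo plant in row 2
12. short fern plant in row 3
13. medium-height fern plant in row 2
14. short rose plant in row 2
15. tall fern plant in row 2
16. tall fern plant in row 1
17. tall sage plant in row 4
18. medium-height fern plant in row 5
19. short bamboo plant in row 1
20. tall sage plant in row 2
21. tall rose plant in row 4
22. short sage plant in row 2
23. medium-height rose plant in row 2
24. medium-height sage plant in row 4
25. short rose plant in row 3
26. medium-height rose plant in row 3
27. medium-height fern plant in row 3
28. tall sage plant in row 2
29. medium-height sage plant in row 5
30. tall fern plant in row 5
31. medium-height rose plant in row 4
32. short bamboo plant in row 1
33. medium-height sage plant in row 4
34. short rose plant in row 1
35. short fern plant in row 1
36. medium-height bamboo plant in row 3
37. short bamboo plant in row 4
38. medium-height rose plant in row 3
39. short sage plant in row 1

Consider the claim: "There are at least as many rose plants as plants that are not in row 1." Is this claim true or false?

There are 11 rose plants.
There are 31 plants that are not in row 1.
The claim requires 11 ≥ 31, which does not hold.

False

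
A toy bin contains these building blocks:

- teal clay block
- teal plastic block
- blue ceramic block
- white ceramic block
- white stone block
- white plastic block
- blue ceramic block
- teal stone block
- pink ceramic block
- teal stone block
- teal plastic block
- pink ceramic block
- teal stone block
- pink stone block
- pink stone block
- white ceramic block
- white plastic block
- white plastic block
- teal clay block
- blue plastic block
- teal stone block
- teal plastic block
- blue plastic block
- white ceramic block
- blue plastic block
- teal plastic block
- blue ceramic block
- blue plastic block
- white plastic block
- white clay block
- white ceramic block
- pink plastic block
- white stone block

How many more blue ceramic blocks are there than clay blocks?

blue ceramic blocks: 3.
clay blocks: 3.
3 − 3 = 0.

0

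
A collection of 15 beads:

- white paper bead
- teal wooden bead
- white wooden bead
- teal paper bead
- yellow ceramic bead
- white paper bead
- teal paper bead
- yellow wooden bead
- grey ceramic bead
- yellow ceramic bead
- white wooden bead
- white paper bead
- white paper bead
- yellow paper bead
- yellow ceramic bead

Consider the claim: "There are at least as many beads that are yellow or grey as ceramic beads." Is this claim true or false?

True

There are 6 beads that are yellow or grey.
There are 4 ceramic beads.
The claim requires 6 ≥ 4, which holds.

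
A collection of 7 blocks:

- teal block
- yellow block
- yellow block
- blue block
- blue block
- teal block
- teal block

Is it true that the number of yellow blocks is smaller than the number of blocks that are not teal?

There are 2 yellow blocks.
There are 4 blocks that are not teal.
The claim requires 2 < 4, which holds.

True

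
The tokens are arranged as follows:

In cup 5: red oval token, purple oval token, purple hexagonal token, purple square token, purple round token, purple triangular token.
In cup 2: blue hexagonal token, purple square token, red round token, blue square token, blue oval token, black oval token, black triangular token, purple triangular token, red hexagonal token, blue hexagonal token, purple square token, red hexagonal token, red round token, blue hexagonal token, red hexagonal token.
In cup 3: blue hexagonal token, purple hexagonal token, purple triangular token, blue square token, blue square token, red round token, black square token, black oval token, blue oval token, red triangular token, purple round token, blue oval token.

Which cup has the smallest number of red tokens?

cup 5

Counts by cup (restricted to red tokens): cup 2→5, cup 3→2, cup 5→1.
The minimum is 1, held uniquely by cup 5.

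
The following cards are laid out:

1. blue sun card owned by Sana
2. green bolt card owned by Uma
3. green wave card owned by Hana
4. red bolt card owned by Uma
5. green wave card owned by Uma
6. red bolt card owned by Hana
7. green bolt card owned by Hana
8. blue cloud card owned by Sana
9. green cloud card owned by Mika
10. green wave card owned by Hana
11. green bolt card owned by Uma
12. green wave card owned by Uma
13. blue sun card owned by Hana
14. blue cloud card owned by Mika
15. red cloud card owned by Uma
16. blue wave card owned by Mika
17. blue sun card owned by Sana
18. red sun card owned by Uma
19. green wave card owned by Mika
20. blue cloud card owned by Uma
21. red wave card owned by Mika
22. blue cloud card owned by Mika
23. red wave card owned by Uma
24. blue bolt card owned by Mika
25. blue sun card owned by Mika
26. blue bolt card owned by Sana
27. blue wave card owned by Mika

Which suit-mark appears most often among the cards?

Counts by suit-mark: wave 9, bolt 7, cloud 6, sun 5.
The maximum is 9, held uniquely by wave.

wave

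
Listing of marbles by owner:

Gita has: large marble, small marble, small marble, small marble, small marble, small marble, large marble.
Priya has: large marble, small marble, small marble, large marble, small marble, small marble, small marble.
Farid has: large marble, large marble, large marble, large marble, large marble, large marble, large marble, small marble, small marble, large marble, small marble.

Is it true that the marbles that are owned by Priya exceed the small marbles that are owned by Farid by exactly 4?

True

|marbles owned by Priya| = 7.
|small marbles owned by Farid| = 3.
The claim requires 7 − 3 (= 4) to equal 4, which holds.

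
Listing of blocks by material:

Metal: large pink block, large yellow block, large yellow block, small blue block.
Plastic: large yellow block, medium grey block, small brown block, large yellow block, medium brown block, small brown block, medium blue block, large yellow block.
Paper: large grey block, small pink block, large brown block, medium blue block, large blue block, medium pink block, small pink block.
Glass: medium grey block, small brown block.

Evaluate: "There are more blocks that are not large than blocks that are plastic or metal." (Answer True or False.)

False

There are 12 blocks that are not large.
There are 12 blocks that are plastic or metal.
The claim requires 12 > 12, which does not hold.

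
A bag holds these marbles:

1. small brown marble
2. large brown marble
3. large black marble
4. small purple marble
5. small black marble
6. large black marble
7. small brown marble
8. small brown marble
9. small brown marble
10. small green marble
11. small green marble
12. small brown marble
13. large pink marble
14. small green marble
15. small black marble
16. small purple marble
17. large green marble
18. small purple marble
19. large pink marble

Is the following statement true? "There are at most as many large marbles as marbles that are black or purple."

large marbles: 6.
marbles that are black or purple: 7.
The claim requires 6 ≤ 7, which holds.

True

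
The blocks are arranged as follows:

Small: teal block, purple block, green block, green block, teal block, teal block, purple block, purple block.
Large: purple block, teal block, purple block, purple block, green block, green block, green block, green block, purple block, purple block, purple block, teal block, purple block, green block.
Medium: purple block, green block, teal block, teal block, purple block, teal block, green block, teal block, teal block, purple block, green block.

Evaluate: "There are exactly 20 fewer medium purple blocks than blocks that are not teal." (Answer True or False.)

True

There are 3 medium purple blocks.
There are 23 blocks that are not teal.
The claim requires 23 − 3 (= 20) to equal 20, which holds.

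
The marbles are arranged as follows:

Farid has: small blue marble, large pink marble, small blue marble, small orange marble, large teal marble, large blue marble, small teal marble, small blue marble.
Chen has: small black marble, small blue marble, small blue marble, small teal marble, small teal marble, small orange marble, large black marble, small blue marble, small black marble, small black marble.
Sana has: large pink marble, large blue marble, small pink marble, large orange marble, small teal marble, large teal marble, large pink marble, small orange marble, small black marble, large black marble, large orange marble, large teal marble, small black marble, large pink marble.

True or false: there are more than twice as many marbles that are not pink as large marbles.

|marbles that are not pink| = 27.
|large marbles| = 13.
The claim requires 27 > 2 × 13 = 26, which holds.

True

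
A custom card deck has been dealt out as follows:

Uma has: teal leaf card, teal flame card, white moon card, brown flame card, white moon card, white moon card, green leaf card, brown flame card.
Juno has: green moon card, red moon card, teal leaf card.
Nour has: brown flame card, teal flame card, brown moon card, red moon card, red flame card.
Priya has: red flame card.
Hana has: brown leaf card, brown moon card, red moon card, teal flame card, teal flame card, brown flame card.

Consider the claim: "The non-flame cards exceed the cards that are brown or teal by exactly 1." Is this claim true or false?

non-flame cards: 13.
cards that are brown or teal: 13.
The claim requires 13 − 13 (= 0) to equal 1, which does not hold.

False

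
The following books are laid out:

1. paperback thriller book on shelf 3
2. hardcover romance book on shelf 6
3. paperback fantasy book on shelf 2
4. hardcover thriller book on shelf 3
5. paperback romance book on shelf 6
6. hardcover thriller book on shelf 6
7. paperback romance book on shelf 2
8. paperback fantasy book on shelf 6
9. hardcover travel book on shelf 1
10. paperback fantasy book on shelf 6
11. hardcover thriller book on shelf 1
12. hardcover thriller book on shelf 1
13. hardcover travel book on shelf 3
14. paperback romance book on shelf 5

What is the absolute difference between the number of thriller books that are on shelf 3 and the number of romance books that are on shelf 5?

thriller books on shelf 3: 2. romance books on shelf 5: 1.
|2 − 1| = 2 − 1 = 1.

1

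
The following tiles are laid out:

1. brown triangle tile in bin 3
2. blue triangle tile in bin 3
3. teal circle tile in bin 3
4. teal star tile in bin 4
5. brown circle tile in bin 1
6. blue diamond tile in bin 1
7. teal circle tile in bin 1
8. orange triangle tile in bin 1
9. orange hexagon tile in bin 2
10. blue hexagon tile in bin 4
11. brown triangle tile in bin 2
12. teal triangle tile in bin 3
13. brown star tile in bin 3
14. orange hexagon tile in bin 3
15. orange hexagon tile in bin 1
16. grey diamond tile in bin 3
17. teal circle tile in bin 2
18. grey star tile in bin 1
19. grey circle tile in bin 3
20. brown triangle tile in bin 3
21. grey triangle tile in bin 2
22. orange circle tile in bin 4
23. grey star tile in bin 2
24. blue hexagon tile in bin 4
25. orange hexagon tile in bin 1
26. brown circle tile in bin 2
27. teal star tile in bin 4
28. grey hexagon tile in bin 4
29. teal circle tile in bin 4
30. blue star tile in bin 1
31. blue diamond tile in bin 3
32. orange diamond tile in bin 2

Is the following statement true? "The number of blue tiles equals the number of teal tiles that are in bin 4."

False

blue tiles: 6.
teal tiles in bin 4: 3.
The claim requires 6 = 3, which does not hold.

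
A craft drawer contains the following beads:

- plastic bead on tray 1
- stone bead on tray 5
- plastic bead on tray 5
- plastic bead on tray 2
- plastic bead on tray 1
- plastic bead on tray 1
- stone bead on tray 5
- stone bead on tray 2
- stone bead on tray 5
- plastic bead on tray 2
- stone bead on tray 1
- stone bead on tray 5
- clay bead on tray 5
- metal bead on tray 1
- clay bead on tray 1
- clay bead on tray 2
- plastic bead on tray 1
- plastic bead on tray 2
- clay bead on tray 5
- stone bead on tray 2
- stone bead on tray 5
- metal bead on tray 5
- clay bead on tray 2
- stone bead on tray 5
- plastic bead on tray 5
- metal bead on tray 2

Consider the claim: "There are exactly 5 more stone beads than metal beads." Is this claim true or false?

There are 9 stone beads.
There are 3 metal beads.
The claim requires 9 − 3 (= 6) to equal 5, which does not hold.

False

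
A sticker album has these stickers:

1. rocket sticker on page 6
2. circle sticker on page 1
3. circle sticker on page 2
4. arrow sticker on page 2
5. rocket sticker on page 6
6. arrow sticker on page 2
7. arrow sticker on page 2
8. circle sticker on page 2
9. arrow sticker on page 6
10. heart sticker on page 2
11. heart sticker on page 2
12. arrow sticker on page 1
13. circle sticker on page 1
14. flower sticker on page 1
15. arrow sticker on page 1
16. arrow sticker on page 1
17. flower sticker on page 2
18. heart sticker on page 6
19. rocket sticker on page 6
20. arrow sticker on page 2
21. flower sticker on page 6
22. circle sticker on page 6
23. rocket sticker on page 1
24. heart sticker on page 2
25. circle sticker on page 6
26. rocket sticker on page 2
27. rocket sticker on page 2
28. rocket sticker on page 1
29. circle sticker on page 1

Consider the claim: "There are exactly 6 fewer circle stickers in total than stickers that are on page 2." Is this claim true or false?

False

|circle stickers| = 7.
|stickers on page 2| = 12.
The claim requires 12 − 7 (= 5) to equal 6, which does not hold.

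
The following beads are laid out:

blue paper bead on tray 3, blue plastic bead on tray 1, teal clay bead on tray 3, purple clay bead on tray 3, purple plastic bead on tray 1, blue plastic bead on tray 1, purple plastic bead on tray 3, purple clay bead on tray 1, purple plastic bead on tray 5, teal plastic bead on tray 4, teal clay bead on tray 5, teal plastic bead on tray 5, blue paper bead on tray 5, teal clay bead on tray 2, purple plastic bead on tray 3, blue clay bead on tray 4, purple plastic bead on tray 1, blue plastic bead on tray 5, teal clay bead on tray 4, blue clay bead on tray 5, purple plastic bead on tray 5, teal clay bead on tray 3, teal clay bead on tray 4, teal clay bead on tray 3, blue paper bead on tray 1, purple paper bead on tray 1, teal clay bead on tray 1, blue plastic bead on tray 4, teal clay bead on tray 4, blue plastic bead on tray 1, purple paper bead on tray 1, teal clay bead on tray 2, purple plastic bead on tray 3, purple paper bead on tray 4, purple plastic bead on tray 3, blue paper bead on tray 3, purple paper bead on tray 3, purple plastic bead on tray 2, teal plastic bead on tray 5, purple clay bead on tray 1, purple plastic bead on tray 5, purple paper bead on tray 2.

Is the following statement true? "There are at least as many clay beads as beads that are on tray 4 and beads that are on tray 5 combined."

False

|clay beads| = 15.
beads on tray 4: 7; beads on tray 5: 9; combined: 7 + 9 = 16.
The claim requires 15 ≥ 16, which does not hold.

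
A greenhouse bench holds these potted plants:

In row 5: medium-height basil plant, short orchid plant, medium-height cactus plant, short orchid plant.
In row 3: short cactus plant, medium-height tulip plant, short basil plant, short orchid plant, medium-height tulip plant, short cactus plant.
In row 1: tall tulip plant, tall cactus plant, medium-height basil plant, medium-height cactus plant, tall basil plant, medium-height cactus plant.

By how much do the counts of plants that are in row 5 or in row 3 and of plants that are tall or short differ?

1

plants in row 5 or in row 3: 10. plants that are tall or short: 9.
|10 − 9| = 10 − 9 = 1.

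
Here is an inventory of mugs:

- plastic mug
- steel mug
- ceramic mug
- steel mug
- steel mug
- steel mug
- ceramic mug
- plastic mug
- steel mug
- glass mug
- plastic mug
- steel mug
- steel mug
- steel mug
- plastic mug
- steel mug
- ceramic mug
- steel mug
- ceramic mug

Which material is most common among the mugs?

steel

Counts by material: steel 10, plastic 4, ceramic 4, glass 1.
The maximum is 10, held uniquely by steel.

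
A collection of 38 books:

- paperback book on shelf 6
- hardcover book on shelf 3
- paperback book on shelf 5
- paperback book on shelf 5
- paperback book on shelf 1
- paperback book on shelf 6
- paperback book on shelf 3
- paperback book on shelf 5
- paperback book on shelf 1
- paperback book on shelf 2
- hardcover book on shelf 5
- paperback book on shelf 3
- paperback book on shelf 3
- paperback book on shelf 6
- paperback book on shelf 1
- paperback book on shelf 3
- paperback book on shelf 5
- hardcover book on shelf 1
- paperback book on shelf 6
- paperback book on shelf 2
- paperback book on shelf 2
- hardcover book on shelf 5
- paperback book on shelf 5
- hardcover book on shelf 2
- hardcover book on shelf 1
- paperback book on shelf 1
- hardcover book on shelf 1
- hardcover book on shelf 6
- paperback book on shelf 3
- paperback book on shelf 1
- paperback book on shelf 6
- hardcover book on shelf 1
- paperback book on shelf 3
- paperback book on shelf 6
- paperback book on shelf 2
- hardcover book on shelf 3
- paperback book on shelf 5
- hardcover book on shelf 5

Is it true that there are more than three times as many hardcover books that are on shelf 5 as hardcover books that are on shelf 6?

False

hardcover books on shelf 5: 3.
hardcover books on shelf 6: 1.
The claim requires 3 > 3 × 1 = 3, which does not hold.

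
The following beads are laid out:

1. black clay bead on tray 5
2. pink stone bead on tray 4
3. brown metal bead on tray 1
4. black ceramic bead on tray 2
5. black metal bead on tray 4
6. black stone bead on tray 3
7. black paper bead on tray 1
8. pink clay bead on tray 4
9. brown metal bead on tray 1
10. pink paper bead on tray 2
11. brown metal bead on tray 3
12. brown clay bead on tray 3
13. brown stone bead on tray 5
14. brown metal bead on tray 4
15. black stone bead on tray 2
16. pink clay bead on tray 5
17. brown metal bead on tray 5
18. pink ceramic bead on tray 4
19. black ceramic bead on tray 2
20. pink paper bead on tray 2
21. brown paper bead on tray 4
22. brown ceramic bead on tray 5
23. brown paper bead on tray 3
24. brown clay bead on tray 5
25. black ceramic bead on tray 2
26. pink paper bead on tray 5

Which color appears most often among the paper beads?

Counts by color (restricted to paper beads): pink 3, brown 2, black 1.
The maximum is 3, held uniquely by pink.

pink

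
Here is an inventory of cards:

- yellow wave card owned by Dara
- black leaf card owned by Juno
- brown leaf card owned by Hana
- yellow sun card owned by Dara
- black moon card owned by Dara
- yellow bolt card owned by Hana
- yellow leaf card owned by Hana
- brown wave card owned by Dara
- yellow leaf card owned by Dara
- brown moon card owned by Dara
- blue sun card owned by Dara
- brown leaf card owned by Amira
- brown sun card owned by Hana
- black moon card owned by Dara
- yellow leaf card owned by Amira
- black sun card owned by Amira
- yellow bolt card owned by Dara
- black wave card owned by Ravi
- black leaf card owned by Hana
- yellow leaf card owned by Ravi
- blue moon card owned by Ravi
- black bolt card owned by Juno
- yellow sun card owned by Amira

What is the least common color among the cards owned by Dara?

blue

Counts by color (restricted to cards owned by Dara): yellow 4, black 2, brown 2, blue 1.
The minimum is 1, held uniquely by blue.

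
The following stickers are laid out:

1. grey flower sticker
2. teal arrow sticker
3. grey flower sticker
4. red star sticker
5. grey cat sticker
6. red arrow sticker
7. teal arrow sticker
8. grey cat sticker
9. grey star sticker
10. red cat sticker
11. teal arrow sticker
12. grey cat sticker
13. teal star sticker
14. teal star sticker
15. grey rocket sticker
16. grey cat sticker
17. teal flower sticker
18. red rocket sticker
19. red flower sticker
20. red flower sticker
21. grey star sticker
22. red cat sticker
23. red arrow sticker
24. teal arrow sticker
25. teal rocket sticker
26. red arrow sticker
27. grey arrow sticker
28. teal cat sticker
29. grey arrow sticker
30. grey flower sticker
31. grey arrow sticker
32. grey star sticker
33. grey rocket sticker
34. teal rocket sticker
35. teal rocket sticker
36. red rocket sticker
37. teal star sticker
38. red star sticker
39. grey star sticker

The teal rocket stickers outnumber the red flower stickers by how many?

1

teal rocket stickers: 3.
red flower stickers: 2.
3 − 2 = 1.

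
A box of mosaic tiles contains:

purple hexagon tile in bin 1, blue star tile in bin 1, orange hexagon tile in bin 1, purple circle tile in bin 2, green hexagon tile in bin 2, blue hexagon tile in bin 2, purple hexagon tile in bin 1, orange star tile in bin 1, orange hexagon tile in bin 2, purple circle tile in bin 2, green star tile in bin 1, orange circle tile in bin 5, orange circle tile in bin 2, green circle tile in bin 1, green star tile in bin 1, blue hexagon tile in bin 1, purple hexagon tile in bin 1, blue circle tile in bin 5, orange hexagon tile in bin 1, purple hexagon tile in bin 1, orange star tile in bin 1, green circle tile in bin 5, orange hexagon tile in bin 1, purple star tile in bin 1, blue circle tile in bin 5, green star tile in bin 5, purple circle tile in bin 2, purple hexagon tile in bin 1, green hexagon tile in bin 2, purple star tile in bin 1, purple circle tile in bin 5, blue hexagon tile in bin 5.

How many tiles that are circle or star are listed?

circle: 10; star: 8; together 10 + 8 = 18.

18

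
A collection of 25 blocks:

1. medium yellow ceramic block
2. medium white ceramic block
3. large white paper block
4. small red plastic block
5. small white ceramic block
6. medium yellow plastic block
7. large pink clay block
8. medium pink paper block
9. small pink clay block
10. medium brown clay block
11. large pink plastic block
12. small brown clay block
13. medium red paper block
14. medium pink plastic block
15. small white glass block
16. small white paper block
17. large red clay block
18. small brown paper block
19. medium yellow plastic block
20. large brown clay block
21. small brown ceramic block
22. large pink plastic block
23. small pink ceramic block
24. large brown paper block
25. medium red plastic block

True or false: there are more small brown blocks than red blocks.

There are 3 small brown blocks.
There are 4 red blocks.
The claim requires 3 > 4, which does not hold.

False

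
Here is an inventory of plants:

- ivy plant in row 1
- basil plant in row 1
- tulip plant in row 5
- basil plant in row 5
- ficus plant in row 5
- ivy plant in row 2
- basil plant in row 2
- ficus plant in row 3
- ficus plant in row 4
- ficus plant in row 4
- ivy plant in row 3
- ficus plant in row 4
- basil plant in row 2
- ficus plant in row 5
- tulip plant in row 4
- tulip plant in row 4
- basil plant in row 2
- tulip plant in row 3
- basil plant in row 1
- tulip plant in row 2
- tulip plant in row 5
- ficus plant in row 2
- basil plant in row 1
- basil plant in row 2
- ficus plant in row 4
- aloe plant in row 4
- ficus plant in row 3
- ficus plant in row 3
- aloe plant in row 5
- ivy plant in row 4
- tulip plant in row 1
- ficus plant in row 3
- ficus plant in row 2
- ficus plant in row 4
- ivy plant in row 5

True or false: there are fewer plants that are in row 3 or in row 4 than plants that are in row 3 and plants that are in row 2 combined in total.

There are 15 plants in row 3 or in row 4.
plants in row 3: 6; plants in row 2: 8; combined: 6 + 8 = 14.
The claim requires 15 < 14, which does not hold.

False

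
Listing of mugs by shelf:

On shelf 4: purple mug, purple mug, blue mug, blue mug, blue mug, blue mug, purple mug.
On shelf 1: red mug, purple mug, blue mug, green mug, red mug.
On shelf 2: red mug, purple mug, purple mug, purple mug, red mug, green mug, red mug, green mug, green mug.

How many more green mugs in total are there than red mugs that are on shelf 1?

green mugs: 4.
red mugs on shelf 1: 2.
4 − 2 = 2.

2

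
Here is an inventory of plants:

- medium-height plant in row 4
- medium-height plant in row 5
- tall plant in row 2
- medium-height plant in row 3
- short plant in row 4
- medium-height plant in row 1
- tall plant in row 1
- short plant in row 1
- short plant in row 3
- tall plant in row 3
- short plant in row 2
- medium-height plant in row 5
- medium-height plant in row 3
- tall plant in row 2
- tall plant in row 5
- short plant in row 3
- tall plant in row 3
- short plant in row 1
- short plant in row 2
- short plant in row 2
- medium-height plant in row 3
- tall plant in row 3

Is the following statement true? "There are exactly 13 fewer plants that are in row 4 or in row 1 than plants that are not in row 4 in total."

plants in row 4 or in row 1: 6.
plants that are not in row 4: 20.
The claim requires 20 − 6 (= 14) to equal 13, which does not hold.

False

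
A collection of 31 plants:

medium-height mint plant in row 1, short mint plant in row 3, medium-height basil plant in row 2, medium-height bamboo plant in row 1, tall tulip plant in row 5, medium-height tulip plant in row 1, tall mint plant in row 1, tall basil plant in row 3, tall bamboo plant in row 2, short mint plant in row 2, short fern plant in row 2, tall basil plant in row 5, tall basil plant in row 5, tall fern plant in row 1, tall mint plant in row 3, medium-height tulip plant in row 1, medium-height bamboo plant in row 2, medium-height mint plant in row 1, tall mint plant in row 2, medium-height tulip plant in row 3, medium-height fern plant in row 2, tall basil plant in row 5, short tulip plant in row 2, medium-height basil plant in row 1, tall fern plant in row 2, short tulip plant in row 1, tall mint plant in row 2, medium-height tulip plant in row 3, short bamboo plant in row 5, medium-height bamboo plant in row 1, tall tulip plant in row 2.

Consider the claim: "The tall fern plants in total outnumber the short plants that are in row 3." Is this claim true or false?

True

There are 2 tall fern plants.
There is 1 short plant in row 3.
The claim requires 2 > 1, which holds.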